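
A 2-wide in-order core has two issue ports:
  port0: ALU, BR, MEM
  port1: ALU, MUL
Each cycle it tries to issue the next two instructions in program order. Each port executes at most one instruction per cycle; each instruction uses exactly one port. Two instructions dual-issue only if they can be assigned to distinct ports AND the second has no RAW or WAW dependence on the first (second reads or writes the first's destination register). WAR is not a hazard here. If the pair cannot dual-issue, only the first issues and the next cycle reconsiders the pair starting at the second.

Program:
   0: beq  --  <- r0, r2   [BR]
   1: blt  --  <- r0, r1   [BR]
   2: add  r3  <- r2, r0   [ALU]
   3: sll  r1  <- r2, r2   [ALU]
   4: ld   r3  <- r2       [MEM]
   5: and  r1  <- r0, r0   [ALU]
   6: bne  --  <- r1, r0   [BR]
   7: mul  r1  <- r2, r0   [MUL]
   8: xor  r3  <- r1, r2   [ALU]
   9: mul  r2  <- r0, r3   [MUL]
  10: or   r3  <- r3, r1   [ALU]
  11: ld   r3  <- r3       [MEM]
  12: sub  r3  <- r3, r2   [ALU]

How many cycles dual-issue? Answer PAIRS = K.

[0] i0  beq  -- no-port BR/BR
[1] i1/i2  blt;add  -- 2-wide
[2] i3/i4  sll;ld  -- 2-wide
[3] i5  and  -- RAW r1
[4] i6/i7  bne;mul  -- 2-wide
[5] i8  xor  -- RAW r3
[6] i9/i10  mul;or  -- 2-wide
[7] i11  ld  -- RAW+WAW r3
[8] i12  sub  -- tail

PAIRS = 4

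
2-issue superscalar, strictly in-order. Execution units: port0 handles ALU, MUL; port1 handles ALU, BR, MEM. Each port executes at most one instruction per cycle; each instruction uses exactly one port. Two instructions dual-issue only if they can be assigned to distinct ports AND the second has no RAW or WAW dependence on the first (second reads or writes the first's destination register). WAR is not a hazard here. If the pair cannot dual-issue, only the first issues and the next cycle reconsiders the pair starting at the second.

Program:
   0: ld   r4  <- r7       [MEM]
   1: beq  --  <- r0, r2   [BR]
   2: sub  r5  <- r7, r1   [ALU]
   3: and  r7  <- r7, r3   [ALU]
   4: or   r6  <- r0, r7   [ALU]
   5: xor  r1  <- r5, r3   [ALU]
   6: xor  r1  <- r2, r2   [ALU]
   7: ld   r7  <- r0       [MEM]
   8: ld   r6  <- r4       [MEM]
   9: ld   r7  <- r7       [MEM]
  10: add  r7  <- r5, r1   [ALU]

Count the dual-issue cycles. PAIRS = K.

PAIRS = 3

  cy0 -> i0 (ld.MEM) no-port MEM/BR
  cy1 -> i1/i2 (beq.BR;sub.ALU) pair
  cy2 -> i3 (and.ALU) RAW r7
  cy3 -> i4/i5 (or.ALU;xor.ALU) pair
  cy4 -> i6/i7 (xor.ALU;ld.MEM) pair
  cy5 -> i8 (ld.MEM) no-port MEM/MEM
  cy6 -> i9 (ld.MEM) WAW r7
  cy7 -> i10 (add.ALU) tail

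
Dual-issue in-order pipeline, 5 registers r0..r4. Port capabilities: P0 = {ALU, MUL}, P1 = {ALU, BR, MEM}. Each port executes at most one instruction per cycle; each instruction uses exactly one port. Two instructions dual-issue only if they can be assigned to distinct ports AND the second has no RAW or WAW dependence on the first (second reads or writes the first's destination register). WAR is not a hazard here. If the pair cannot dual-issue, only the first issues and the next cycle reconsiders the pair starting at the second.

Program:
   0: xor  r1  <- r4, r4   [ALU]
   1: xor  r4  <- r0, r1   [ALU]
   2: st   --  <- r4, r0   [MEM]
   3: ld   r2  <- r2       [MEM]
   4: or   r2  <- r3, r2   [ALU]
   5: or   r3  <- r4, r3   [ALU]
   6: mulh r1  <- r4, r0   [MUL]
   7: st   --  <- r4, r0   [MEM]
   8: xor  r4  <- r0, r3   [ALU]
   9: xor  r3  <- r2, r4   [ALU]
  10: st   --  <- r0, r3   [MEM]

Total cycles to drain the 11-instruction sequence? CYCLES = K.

CYCLES = 9

[0] i0  xor.ALU  -- RAW r1
[1] i1  xor.ALU  -- RAW r4
[2] i2  st.MEM  -- no-port MEM/MEM
[3] i3  ld.MEM  -- RAW+WAW r2
[4] i4,i5  or.ALU/or.ALU  -- dual
[5] i6,i7  mulh.MUL/st.MEM  -- dual
[6] i8  xor.ALU  -- RAW r4
[7] i9  xor.ALU  -- RAW r3
[8] i10  st.MEM  -- tail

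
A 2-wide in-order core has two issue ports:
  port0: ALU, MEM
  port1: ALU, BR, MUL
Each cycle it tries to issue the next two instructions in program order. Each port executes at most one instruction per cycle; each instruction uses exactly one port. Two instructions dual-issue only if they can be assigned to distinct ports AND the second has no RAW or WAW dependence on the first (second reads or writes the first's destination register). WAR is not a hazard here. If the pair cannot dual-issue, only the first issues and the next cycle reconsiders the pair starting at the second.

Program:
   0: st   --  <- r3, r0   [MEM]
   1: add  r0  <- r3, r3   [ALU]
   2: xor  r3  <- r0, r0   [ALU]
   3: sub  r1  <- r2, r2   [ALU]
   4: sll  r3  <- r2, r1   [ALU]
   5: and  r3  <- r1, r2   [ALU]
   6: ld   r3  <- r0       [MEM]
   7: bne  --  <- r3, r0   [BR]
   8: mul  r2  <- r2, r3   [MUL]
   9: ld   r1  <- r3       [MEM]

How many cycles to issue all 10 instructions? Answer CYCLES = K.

CYCLES = 7

0. st.MEM;add.ALU @i0,i1  | dual
1. xor.ALU;sub.ALU @i2,i3  | dual
2. sll.ALU @i4  | WAW r3
3. and.ALU @i5  | WAW r3
4. ld.MEM @i6  | RAW r3
5. bne.BR @i7  | no-port BR/MUL
6. mul.MUL;ld.MEM @i8,i9  | dual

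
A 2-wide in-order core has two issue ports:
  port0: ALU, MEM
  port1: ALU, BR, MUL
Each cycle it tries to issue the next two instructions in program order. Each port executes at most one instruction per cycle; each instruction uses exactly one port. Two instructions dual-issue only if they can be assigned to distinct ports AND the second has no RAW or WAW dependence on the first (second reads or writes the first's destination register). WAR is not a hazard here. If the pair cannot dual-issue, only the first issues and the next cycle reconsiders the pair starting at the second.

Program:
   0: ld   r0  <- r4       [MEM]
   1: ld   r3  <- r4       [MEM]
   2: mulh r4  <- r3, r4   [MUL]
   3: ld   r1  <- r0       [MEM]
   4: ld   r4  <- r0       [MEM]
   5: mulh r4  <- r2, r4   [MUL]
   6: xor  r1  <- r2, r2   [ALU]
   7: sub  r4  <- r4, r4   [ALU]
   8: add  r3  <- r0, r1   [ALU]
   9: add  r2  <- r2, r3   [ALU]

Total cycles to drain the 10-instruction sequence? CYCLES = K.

CYCLES = 7

0. ld @i0  | no-port MEM/MEM
1. ld @i1  | RAW r3
2. mulh;ld @i2,i3  | pair
3. ld @i4  | RAW+WAW r4
4. mulh;xor @i5,i6  | pair
5. sub;add @i7,i8  | pair
6. add @i9  | tail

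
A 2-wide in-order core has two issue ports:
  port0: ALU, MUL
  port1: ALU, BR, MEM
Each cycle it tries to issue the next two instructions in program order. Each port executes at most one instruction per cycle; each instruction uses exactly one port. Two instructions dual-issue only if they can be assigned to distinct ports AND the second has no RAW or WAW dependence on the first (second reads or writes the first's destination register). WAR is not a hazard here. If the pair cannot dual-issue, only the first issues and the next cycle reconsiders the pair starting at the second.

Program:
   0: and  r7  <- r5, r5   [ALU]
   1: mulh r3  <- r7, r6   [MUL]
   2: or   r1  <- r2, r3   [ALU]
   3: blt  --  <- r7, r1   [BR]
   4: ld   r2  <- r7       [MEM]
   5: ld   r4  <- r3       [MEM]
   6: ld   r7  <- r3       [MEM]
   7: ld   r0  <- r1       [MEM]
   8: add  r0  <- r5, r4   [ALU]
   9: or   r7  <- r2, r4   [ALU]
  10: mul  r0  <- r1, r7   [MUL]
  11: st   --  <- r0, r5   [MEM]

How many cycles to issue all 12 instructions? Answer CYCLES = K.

CYCLES = 11

  cy0 -> i0 (and) RAW r7
  cy1 -> i1 (mulh) RAW r3
  cy2 -> i2 (or) RAW r1
  cy3 -> i3 (blt) no-port BR/MEM
  cy4 -> i4 (ld) no-port MEM/MEM
  cy5 -> i5 (ld) no-port MEM/MEM
  cy6 -> i6 (ld) no-port MEM/MEM
  cy7 -> i7 (ld) WAW r0
  cy8 -> i8,i9 (add+or) dual
  cy9 -> i10 (mul) RAW r0
  cy10 -> i11 (st) tail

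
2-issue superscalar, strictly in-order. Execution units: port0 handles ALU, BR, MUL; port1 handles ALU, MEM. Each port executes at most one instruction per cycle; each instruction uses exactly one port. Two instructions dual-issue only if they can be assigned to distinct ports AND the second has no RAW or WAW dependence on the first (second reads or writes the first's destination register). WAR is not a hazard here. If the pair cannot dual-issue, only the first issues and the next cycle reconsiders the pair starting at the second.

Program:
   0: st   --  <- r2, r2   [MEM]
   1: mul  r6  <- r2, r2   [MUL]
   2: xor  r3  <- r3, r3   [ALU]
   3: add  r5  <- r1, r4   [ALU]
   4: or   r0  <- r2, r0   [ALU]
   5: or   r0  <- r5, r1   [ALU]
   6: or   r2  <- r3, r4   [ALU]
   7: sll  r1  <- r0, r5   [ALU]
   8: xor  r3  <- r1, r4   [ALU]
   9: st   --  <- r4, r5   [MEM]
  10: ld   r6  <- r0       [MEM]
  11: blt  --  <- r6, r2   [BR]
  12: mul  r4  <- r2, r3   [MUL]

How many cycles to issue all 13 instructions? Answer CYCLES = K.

[0] i0/i1  st+mul  -- 2-wide
[1] i2/i3  xor+add  -- 2-wide
[2] i4  or  -- WAW r0
[3] i5/i6  or+or  -- 2-wide
[4] i7  sll  -- RAW r1
[5] i8/i9  xor+st  -- 2-wide
[6] i10  ld  -- RAW r6
[7] i11  blt  -- no-port BR/MUL
[8] i12  mul  -- tail

CYCLES = 9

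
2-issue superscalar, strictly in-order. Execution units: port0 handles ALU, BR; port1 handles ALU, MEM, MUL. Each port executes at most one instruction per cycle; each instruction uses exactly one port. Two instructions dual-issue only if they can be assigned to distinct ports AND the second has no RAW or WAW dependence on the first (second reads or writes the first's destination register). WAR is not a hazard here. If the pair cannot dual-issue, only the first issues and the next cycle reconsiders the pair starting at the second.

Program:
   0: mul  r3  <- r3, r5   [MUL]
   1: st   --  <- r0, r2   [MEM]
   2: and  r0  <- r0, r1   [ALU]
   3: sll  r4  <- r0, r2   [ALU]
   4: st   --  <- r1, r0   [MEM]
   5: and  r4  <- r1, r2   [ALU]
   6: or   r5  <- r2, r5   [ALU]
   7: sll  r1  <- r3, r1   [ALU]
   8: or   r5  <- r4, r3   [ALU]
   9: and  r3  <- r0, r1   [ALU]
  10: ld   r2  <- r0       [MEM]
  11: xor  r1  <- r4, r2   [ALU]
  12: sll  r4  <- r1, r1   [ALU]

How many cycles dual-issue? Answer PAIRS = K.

PAIRS = 5

t=0 i0:mul ; no-port MUL/MEM
t=1 i1,i2:st;and ; pair
t=2 i3,i4:sll;st ; pair
t=3 i5,i6:and;or ; pair
t=4 i7,i8:sll;or ; pair
t=5 i9,i10:and;ld ; pair
t=6 i11:xor ; RAW r1
t=7 i12:sll ; tail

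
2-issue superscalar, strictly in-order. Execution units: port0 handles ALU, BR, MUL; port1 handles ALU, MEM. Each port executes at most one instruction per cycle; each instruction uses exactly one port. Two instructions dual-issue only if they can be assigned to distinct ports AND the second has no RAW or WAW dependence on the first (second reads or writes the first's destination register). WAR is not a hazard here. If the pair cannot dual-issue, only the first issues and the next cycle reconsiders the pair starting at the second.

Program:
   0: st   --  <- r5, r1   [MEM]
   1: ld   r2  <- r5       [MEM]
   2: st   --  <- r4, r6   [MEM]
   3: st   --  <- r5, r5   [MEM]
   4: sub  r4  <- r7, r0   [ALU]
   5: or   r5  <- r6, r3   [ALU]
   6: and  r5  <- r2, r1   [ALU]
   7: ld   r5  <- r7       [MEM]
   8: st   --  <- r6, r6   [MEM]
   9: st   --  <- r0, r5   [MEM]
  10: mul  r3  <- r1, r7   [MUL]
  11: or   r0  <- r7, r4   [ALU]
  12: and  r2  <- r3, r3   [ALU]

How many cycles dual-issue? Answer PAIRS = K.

PAIRS = 3

#0 head=0: st i0 no-port MEM/MEM
#1 head=1: ld i1 no-port MEM/MEM
#2 head=2: st i2 no-port MEM/MEM
#3 head=3: st+sub i3,i4 dual
#4 head=5: or i5 WAW r5
#5 head=6: and i6 WAW r5
#6 head=7: ld i7 no-port MEM/MEM
#7 head=8: st i8 no-port MEM/MEM
#8 head=9: st+mul i9,i10 dual
#9 head=11: or+and i11,i12 dual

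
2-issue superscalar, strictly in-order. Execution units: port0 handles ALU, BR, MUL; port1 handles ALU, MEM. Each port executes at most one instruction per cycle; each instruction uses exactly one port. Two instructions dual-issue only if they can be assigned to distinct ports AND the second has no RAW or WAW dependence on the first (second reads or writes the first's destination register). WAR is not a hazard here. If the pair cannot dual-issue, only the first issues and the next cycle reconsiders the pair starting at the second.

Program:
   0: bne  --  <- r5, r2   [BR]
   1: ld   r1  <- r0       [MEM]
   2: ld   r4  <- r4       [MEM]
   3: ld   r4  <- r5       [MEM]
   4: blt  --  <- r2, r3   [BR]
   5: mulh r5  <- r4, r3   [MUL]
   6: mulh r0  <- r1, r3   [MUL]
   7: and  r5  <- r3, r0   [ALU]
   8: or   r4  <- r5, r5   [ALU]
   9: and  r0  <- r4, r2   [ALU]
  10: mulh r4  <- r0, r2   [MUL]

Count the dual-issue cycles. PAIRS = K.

0. bne;ld @i0&i1  | 2-wide
1. ld @i2  | no-port MEM/MEM
2. ld;blt @i3&i4  | 2-wide
3. mulh @i5  | no-port MUL/MUL
4. mulh @i6  | RAW r0
5. and @i7  | RAW r5
6. or @i8  | RAW r4
7. and @i9  | RAW r0
8. mulh @i10  | tail

PAIRS = 2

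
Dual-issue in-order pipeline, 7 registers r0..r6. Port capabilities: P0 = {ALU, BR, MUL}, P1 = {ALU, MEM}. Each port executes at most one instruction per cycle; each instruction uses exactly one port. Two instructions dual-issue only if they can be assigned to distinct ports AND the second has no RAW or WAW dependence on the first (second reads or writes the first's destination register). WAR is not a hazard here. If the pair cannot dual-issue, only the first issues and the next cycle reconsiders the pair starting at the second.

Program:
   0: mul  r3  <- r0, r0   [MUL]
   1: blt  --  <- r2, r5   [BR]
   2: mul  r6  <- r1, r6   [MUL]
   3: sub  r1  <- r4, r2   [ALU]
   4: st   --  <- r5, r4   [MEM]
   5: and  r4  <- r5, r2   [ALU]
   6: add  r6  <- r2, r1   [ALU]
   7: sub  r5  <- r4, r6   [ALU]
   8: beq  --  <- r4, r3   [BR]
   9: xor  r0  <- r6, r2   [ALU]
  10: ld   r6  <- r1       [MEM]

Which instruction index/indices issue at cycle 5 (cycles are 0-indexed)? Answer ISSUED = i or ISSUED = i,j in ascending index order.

c0: i0 mul.MUL  no-port MUL/BR
c1: i1 blt.BR  no-port BR/MUL
c2: i2+i3 mul.MUL/sub.ALU  pair
c3: i4+i5 st.MEM/and.ALU  pair
c4: i6 add.ALU  RAW r6
c5: i7+i8 sub.ALU/beq.BR  pair
c6: i9+i10 xor.ALU/ld.MEM  pair

ISSUED = 7,8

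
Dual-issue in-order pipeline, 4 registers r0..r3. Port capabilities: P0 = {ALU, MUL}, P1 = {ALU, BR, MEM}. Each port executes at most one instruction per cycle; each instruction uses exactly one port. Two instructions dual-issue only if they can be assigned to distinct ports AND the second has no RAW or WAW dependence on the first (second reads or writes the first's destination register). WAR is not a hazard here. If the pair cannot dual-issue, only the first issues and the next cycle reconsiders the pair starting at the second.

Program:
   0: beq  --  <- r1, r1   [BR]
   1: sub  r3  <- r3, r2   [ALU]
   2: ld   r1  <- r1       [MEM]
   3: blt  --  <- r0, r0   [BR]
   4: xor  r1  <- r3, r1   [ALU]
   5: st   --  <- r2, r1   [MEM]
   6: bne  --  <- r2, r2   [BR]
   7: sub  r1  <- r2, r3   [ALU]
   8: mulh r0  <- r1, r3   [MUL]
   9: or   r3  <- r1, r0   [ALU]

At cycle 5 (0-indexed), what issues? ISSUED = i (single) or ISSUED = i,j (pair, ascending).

0. beq+sub @i0/i1  | 2-wide
1. ld @i2  | no-port MEM/BR
2. blt+xor @i3/i4  | 2-wide
3. st @i5  | no-port MEM/BR
4. bne+sub @i6/i7  | 2-wide
5. mulh @i8  | RAW r0
6. or @i9  | tail

ISSUED = 8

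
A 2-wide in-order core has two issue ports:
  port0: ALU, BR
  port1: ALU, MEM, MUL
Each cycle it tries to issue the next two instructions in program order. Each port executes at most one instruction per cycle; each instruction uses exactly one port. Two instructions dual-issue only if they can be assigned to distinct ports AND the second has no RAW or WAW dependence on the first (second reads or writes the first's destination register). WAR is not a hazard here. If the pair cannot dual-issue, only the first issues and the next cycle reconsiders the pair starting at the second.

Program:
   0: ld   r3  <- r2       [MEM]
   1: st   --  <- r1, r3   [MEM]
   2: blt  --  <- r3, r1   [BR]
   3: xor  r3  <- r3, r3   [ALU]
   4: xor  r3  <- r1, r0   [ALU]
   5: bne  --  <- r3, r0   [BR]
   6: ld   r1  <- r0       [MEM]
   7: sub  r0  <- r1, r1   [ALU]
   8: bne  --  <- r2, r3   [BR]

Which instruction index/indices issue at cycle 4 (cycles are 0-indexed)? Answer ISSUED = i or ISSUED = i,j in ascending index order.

0. ld.MEM @i0  | no-port MEM/MEM
1. st.MEM blt.BR @i1&i2  | pair
2. xor.ALU @i3  | WAW r3
3. xor.ALU @i4  | RAW r3
4. bne.BR ld.MEM @i5&i6  | pair
5. sub.ALU bne.BR @i7&i8  | pair

ISSUED = 5,6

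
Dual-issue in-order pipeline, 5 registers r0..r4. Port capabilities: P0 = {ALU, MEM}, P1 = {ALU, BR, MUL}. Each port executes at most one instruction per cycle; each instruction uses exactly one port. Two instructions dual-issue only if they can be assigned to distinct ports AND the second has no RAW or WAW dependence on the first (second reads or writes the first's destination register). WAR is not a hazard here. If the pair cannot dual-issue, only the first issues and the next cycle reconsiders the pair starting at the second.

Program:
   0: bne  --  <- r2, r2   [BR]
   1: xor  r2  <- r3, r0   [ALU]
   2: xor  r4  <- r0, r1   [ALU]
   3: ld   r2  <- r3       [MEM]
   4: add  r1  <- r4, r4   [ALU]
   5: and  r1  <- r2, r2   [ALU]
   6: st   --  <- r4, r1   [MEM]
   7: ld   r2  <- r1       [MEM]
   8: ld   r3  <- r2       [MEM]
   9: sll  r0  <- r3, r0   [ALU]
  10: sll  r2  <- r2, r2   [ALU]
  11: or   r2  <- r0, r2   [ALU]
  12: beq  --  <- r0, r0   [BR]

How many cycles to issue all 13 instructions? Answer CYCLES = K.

c0: i0+i1 bne+xor  pair
c1: i2+i3 xor+ld  pair
c2: i4 add  WAW r1
c3: i5 and  RAW r1
c4: i6 st  no-port MEM/MEM
c5: i7 ld  no-port MEM/MEM
c6: i8 ld  RAW r3
c7: i9+i10 sll+sll  pair
c8: i11+i12 or+beq  pair

CYCLES = 9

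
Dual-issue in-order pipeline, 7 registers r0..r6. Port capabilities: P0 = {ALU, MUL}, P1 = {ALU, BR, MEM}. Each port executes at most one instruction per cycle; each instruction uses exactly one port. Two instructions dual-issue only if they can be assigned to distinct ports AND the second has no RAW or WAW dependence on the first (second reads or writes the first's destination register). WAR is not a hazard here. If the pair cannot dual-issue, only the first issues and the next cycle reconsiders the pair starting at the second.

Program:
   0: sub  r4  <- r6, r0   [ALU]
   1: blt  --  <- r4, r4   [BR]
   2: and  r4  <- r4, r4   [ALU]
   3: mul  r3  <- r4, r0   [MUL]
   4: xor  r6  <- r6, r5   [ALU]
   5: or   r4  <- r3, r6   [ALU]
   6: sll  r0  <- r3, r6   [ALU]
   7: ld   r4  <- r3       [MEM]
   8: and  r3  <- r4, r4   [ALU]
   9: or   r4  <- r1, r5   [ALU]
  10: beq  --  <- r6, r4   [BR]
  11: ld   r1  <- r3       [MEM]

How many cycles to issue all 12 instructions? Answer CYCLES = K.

  cy0 -> i0 (sub.ALU) RAW r4
  cy1 -> i1&i2 (blt.BR;and.ALU) dual
  cy2 -> i3&i4 (mul.MUL;xor.ALU) dual
  cy3 -> i5&i6 (or.ALU;sll.ALU) dual
  cy4 -> i7 (ld.MEM) RAW r4
  cy5 -> i8&i9 (and.ALU;or.ALU) dual
  cy6 -> i10 (beq.BR) no-port BR/MEM
  cy7 -> i11 (ld.MEM) tail

CYCLES = 8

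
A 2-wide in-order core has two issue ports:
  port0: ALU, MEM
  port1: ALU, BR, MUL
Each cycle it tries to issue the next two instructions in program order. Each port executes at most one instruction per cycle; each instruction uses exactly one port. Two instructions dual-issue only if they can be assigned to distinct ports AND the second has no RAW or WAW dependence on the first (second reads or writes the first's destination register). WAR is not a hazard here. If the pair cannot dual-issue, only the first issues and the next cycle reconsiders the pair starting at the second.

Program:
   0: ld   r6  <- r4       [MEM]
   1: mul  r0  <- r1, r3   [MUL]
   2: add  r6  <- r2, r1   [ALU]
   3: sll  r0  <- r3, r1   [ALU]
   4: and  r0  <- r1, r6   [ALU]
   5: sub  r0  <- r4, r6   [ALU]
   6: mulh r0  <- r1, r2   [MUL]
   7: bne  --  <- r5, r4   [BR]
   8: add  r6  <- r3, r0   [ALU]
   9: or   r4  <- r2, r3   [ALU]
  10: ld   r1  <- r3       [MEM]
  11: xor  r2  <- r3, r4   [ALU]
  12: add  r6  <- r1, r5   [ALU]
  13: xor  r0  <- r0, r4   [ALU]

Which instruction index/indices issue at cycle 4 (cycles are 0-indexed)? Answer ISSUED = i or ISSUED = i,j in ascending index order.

ISSUED = 6

#0 head=0: ld.MEM/mul.MUL i0,i1 pair
#1 head=2: add.ALU/sll.ALU i2,i3 pair
#2 head=4: and.ALU i4 WAW r0
#3 head=5: sub.ALU i5 WAW r0
#4 head=6: mulh.MUL i6 no-port MUL/BR
#5 head=7: bne.BR/add.ALU i7,i8 pair
#6 head=9: or.ALU/ld.MEM i9,i10 pair
#7 head=11: xor.ALU/add.ALU i11,i12 pair
#8 head=13: xor.ALU i13 tail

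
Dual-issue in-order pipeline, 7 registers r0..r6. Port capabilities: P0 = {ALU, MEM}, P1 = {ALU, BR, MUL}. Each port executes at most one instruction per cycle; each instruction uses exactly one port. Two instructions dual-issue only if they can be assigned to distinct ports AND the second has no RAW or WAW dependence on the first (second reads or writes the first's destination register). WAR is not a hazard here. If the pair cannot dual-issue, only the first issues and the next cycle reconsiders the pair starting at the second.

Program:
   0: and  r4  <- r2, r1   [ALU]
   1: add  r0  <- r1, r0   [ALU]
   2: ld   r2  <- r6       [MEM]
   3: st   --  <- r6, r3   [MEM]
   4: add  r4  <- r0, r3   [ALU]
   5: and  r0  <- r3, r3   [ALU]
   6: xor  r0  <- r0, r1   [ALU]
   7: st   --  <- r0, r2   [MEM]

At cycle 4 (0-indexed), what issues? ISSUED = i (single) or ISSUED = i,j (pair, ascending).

c0: i0,i1 and;add  dual
c1: i2 ld  no-port MEM/MEM
c2: i3,i4 st;add  dual
c3: i5 and  RAW+WAW r0
c4: i6 xor  RAW r0
c5: i7 st  tail

ISSUED = 6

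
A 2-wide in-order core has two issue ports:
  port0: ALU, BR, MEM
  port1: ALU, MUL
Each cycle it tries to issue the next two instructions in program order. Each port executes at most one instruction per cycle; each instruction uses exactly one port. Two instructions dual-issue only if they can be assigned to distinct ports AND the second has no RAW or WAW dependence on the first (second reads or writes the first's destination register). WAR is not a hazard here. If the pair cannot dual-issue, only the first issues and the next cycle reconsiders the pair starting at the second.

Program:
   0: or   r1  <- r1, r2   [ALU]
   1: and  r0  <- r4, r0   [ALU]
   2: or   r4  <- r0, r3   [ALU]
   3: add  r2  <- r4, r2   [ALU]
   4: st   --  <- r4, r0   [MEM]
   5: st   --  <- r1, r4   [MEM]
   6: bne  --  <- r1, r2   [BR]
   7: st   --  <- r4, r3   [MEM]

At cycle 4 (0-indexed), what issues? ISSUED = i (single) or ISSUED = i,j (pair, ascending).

ISSUED = 6

#0 head=0: or.ALU and.ALU i0/i1 2-wide
#1 head=2: or.ALU i2 RAW r4
#2 head=3: add.ALU st.MEM i3/i4 2-wide
#3 head=5: st.MEM i5 no-port MEM/BR
#4 head=6: bne.BR i6 no-port BR/MEM
#5 head=7: st.MEM i7 tail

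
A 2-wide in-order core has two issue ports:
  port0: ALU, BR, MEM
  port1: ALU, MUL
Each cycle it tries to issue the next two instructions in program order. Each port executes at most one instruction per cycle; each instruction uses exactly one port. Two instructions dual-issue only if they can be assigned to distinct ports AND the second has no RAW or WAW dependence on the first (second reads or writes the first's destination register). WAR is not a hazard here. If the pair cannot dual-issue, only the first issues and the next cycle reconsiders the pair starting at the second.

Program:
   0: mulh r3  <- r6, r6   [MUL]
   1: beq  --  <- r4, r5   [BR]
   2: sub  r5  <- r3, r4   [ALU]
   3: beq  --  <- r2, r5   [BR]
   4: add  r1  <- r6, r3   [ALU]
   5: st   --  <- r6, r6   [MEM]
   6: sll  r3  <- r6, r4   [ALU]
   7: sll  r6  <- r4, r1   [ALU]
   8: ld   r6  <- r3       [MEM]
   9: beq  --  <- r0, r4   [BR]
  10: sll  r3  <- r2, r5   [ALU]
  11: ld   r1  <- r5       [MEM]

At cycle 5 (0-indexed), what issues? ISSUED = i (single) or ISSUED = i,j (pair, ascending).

ISSUED = 8

  cy0 -> i0/i1 (mulh;beq) pair
  cy1 -> i2 (sub) RAW r5
  cy2 -> i3/i4 (beq;add) pair
  cy3 -> i5/i6 (st;sll) pair
  cy4 -> i7 (sll) WAW r6
  cy5 -> i8 (ld) no-port MEM/BR
  cy6 -> i9/i10 (beq;sll) pair
  cy7 -> i11 (ld) tail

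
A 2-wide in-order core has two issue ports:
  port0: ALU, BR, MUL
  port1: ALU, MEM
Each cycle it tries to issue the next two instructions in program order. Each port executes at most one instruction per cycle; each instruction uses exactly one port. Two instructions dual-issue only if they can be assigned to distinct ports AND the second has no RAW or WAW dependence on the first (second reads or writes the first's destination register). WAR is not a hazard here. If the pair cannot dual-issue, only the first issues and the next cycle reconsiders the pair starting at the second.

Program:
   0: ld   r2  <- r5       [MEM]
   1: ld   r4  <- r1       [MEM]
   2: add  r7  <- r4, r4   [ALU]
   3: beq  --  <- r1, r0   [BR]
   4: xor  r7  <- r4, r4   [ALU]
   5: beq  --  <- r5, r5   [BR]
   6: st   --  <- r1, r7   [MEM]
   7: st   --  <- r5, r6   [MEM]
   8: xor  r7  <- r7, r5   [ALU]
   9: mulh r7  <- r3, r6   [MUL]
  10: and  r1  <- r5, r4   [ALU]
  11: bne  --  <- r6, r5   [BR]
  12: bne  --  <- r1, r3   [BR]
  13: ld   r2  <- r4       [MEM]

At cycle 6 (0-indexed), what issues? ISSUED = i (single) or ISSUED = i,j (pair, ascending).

ISSUED = 9,10

#0 head=0: ld i0 no-port MEM/MEM
#1 head=1: ld i1 RAW r4
#2 head=2: add+beq i2&i3 pair
#3 head=4: xor+beq i4&i5 pair
#4 head=6: st i6 no-port MEM/MEM
#5 head=7: st+xor i7&i8 pair
#6 head=9: mulh+and i9&i10 pair
#7 head=11: bne i11 no-port BR/BR
#8 head=12: bne+ld i12&i13 pair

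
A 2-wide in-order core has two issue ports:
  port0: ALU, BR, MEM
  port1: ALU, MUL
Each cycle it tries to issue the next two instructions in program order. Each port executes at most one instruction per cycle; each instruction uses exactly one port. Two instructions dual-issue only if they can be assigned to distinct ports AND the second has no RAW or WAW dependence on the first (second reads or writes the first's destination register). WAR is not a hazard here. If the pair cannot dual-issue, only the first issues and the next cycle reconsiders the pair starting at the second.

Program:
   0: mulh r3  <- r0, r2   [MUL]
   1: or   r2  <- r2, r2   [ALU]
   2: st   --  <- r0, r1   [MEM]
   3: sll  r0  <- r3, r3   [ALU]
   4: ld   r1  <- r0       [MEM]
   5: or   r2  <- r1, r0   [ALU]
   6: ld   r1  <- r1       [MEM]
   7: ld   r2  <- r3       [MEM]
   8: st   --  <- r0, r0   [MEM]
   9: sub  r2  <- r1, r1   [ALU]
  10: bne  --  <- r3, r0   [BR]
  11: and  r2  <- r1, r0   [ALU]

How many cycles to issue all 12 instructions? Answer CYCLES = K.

CYCLES = 7

t=0 i0&i1:mulh.MUL+or.ALU ; 2-wide
t=1 i2&i3:st.MEM+sll.ALU ; 2-wide
t=2 i4:ld.MEM ; RAW r1
t=3 i5&i6:or.ALU+ld.MEM ; 2-wide
t=4 i7:ld.MEM ; no-port MEM/MEM
t=5 i8&i9:st.MEM+sub.ALU ; 2-wide
t=6 i10&i11:bne.BR+and.ALU ; 2-wide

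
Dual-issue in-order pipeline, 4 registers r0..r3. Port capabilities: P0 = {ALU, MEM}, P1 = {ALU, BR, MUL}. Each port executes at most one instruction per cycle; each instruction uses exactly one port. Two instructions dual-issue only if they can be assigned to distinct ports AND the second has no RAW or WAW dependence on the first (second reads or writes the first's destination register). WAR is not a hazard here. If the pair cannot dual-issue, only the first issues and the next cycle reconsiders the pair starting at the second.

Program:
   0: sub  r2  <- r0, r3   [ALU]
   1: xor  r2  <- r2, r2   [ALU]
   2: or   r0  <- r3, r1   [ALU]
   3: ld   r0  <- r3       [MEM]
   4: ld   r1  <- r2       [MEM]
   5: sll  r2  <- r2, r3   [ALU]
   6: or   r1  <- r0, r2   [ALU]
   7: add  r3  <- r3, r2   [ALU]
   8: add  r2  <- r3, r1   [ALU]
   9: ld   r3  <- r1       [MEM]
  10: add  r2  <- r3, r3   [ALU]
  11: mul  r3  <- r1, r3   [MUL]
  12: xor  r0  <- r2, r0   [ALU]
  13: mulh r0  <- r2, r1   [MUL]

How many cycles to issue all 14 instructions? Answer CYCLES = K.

CYCLES = 9

0. sub.ALU @i0  | RAW+WAW r2
1. xor.ALU/or.ALU @i1+i2  | 2-wide
2. ld.MEM @i3  | no-port MEM/MEM
3. ld.MEM/sll.ALU @i4+i5  | 2-wide
4. or.ALU/add.ALU @i6+i7  | 2-wide
5. add.ALU/ld.MEM @i8+i9  | 2-wide
6. add.ALU/mul.MUL @i10+i11  | 2-wide
7. xor.ALU @i12  | WAW r0
8. mulh.MUL @i13  | tail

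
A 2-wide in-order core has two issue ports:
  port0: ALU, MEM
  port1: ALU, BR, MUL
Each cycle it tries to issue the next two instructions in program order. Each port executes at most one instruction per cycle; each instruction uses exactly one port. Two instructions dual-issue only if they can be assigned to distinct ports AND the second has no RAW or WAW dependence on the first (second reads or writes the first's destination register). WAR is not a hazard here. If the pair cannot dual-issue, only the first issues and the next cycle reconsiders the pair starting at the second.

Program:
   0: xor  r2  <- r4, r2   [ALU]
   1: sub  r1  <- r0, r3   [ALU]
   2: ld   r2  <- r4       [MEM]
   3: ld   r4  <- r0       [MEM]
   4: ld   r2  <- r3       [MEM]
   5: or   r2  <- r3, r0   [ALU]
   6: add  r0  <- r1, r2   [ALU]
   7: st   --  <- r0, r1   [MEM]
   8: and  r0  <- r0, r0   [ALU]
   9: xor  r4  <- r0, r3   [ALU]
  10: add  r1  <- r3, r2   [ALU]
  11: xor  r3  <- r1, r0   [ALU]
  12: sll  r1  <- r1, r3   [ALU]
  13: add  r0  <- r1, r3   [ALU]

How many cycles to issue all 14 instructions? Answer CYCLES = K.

t=0 i0,i1:xor/sub ; 2-wide
t=1 i2:ld ; no-port MEM/MEM
t=2 i3:ld ; no-port MEM/MEM
t=3 i4:ld ; WAW r2
t=4 i5:or ; RAW r2
t=5 i6:add ; RAW r0
t=6 i7,i8:st/and ; 2-wide
t=7 i9,i10:xor/add ; 2-wide
t=8 i11:xor ; RAW r3
t=9 i12:sll ; RAW r1
t=10 i13:add ; tail

CYCLES = 11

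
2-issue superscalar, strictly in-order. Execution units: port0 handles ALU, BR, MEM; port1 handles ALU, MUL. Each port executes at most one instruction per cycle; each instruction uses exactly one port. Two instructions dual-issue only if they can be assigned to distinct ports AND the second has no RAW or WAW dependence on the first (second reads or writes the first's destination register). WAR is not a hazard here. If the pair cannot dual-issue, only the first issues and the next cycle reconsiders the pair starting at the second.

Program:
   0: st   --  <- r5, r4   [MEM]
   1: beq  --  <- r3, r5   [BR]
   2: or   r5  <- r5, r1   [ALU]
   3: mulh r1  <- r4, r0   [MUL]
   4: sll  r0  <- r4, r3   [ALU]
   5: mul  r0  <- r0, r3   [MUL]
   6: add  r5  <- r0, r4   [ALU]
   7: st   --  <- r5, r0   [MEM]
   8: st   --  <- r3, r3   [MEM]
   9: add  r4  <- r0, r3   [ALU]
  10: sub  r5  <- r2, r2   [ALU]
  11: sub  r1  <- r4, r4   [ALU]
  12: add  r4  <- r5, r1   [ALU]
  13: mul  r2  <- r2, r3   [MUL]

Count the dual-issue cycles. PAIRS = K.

PAIRS = 5

#0 head=0: st.MEM i0 no-port MEM/BR
#1 head=1: beq.BR or.ALU i1,i2 dual
#2 head=3: mulh.MUL sll.ALU i3,i4 dual
#3 head=5: mul.MUL i5 RAW r0
#4 head=6: add.ALU i6 RAW r5
#5 head=7: st.MEM i7 no-port MEM/MEM
#6 head=8: st.MEM add.ALU i8,i9 dual
#7 head=10: sub.ALU sub.ALU i10,i11 dual
#8 head=12: add.ALU mul.MUL i12,i13 dual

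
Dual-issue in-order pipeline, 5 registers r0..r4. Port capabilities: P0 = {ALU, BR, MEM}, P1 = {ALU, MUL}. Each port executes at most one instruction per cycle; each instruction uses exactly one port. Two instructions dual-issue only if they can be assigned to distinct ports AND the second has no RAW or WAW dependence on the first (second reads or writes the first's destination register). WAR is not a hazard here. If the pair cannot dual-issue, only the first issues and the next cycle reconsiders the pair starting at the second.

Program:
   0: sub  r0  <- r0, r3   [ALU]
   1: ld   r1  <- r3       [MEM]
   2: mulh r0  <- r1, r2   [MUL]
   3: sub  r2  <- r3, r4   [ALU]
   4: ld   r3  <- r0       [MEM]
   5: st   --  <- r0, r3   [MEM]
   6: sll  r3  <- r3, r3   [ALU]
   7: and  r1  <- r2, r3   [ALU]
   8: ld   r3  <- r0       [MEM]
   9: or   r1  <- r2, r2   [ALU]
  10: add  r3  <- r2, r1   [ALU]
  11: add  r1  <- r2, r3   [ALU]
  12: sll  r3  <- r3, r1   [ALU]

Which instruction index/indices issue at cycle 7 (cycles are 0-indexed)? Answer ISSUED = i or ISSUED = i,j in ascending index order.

#0 head=0: sub/ld i0&i1 dual
#1 head=2: mulh/sub i2&i3 dual
#2 head=4: ld i4 no-port MEM/MEM
#3 head=5: st/sll i5&i6 dual
#4 head=7: and/ld i7&i8 dual
#5 head=9: or i9 RAW r1
#6 head=10: add i10 RAW r3
#7 head=11: add i11 RAW r1
#8 head=12: sll i12 tail

ISSUED = 11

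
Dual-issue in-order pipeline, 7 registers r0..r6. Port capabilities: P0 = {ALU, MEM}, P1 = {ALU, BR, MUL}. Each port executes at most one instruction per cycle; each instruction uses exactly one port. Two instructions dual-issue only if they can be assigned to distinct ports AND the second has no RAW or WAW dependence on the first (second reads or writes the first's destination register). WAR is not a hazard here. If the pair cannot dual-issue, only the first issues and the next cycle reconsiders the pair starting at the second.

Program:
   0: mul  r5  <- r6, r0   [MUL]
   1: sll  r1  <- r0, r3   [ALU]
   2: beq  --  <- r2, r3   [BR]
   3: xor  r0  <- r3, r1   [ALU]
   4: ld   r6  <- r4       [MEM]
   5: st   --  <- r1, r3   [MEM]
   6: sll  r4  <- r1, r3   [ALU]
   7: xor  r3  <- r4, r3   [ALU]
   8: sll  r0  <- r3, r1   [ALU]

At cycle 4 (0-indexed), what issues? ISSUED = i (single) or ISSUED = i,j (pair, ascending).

ISSUED = 7

#0 head=0: mul.MUL+sll.ALU i0,i1 2-wide
#1 head=2: beq.BR+xor.ALU i2,i3 2-wide
#2 head=4: ld.MEM i4 no-port MEM/MEM
#3 head=5: st.MEM+sll.ALU i5,i6 2-wide
#4 head=7: xor.ALU i7 RAW r3
#5 head=8: sll.ALU i8 tail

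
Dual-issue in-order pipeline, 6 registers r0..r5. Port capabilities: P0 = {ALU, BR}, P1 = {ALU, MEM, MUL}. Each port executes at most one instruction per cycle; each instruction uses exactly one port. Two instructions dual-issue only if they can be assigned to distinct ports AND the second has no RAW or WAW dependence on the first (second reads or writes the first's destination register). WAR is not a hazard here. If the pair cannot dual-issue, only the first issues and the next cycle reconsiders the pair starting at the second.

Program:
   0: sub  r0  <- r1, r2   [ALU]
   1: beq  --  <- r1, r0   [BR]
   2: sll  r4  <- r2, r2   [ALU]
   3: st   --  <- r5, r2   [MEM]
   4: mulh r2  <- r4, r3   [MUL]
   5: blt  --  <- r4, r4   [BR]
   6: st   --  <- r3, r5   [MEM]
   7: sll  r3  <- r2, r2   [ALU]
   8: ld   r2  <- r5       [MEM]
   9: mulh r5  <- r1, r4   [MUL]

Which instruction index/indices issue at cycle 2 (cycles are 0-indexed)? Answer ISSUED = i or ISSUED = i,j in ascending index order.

t=0 i0:sub ; RAW r0
t=1 i1&i2:beq sll ; 2-wide
t=2 i3:st ; no-port MEM/MUL
t=3 i4&i5:mulh blt ; 2-wide
t=4 i6&i7:st sll ; 2-wide
t=5 i8:ld ; no-port MEM/MUL
t=6 i9:mulh ; tail

ISSUED = 3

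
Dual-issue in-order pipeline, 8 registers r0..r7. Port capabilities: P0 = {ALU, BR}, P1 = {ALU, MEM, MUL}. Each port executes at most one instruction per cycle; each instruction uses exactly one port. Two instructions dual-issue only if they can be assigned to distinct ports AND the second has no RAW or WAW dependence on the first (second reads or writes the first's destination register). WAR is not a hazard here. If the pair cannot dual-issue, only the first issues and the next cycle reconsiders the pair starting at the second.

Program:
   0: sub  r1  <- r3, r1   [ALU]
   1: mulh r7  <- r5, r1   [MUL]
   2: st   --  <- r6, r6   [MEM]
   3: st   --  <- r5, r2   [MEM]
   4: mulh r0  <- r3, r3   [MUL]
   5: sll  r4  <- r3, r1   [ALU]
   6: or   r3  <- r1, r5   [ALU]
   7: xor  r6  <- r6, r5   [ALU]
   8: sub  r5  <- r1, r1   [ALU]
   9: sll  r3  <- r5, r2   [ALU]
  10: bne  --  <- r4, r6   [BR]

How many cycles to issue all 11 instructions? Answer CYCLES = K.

CYCLES = 8

[0] i0  sub  -- RAW r1
[1] i1  mulh  -- no-port MUL/MEM
[2] i2  st  -- no-port MEM/MEM
[3] i3  st  -- no-port MEM/MUL
[4] i4&i5  mulh/sll  -- 2-wide
[5] i6&i7  or/xor  -- 2-wide
[6] i8  sub  -- RAW r5
[7] i9&i10  sll/bne  -- 2-wide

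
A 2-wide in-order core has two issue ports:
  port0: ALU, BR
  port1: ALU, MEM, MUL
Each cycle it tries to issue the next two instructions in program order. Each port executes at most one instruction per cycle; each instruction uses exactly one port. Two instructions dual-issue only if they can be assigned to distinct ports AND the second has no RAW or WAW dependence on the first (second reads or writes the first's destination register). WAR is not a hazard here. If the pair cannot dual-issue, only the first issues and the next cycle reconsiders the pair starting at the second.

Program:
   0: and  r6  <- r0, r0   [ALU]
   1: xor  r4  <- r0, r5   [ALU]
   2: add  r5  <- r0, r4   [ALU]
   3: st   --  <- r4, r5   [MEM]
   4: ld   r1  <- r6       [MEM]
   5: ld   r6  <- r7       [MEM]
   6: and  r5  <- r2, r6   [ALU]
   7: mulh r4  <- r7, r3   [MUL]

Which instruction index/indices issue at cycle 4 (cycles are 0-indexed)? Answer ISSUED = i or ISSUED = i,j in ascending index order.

ISSUED = 5

[0] i0,i1  and.ALU+xor.ALU  -- pair
[1] i2  add.ALU  -- RAW r5
[2] i3  st.MEM  -- no-port MEM/MEM
[3] i4  ld.MEM  -- no-port MEM/MEM
[4] i5  ld.MEM  -- RAW r6
[5] i6,i7  and.ALU+mulh.MUL  -- pair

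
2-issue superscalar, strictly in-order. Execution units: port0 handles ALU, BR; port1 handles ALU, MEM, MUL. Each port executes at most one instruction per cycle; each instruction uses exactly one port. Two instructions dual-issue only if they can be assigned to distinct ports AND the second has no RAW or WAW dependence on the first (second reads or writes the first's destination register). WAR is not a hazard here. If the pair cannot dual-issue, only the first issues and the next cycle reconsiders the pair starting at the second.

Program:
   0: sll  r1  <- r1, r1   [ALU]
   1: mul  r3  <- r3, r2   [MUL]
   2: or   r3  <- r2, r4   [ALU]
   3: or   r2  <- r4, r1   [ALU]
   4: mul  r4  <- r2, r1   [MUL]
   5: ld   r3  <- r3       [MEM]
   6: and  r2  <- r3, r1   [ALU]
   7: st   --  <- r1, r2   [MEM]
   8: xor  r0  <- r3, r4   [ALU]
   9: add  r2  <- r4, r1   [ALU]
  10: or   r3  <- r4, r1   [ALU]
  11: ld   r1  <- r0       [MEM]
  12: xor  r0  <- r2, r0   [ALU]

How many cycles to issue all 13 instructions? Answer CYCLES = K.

#0 head=0: sll+mul i0+i1 2-wide
#1 head=2: or+or i2+i3 2-wide
#2 head=4: mul i4 no-port MUL/MEM
#3 head=5: ld i5 RAW r3
#4 head=6: and i6 RAW r2
#5 head=7: st+xor i7+i8 2-wide
#6 head=9: add+or i9+i10 2-wide
#7 head=11: ld+xor i11+i12 2-wide

CYCLES = 8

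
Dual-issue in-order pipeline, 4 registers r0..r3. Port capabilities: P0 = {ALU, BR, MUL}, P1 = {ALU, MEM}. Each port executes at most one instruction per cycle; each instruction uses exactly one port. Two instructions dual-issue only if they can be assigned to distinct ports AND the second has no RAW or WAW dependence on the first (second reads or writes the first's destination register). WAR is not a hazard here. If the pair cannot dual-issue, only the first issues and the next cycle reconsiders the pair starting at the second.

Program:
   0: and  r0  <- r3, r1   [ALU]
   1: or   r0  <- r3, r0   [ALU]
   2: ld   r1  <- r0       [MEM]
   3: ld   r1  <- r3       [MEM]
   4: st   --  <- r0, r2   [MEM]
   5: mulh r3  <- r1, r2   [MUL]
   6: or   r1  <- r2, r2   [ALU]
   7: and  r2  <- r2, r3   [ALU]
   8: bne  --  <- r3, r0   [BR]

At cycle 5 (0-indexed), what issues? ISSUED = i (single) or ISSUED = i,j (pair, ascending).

ISSUED = 6,7

[0] i0  and  -- RAW+WAW r0
[1] i1  or  -- RAW r0
[2] i2  ld  -- no-port MEM/MEM
[3] i3  ld  -- no-port MEM/MEM
[4] i4+i5  st/mulh  -- dual
[5] i6+i7  or/and  -- dual
[6] i8  bne  -- tail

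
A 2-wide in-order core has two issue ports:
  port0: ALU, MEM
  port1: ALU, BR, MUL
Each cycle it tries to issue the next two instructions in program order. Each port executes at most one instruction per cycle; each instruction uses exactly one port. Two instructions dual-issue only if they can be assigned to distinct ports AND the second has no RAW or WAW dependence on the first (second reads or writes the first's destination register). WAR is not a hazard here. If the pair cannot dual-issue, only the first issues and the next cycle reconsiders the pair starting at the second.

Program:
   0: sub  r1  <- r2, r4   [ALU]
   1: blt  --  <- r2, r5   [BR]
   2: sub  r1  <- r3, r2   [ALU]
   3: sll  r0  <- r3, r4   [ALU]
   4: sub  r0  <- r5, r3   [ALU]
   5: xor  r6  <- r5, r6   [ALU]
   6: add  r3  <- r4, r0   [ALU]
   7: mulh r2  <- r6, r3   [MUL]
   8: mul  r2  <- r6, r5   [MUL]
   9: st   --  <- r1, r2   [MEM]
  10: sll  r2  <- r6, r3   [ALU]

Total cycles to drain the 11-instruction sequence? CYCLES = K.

t=0 i0/i1:sub.ALU;blt.BR ; pair
t=1 i2/i3:sub.ALU;sll.ALU ; pair
t=2 i4/i5:sub.ALU;xor.ALU ; pair
t=3 i6:add.ALU ; RAW r3
t=4 i7:mulh.MUL ; no-port MUL/MUL
t=5 i8:mul.MUL ; RAW r2
t=6 i9/i10:st.MEM;sll.ALU ; pair

CYCLES = 7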